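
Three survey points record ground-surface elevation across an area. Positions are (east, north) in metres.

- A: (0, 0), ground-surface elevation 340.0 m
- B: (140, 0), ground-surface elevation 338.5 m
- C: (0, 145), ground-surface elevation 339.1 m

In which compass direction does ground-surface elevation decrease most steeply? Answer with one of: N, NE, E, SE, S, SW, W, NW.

NE

∂z/∂x = (338.5 − 340.0) / (140 − 0) = -0.01071
∂z/∂y = (339.1 − 340.0) / (145 − 0) = -0.006207
Steepest decrease is along −∇f = (+0.01071 E, +0.006207 N) → northeast.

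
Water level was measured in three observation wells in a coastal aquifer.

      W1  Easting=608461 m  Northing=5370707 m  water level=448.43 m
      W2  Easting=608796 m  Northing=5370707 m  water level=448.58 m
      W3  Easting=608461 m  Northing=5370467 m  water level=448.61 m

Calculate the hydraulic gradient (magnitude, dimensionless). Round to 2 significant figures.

0.00087

∂h/∂x = (448.58 − 448.43) / (608796 − 608461) = +0.0004478
∂h/∂y = (448.61 − 448.43) / (5370467 − 5370707) = -0.0007500
|∇h| = √(0.0004478² + -0.0007500²) = 0.0008735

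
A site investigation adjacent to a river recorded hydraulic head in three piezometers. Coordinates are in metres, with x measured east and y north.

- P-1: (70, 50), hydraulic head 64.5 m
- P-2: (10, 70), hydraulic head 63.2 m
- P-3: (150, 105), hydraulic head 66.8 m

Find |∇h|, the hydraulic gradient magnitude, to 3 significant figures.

With h = a·x + b·y + c and P-1 as origin, the differences give:
  (-60)·a + 20·b = -1.3
  80·a + 55·b = +2.3
Eliminate b (×55 and ×20, subtract): -4900·a = -117.50 → a = ∂h/∂x = +0.02398
Back-substitute: b = ∂h/∂y = +0.006939.
|∇h| = √(0.02398² + 0.006939²) = 0.02496

0.0250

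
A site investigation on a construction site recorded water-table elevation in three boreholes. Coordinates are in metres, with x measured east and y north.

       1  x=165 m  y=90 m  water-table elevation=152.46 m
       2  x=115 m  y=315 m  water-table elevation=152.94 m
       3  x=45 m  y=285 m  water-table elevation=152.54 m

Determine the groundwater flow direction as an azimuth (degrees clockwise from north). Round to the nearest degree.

Differences from 1: to 2 (Δx, Δy, Δh) = (-50, 225, +0.48); to 3 = (-120, 195, +0.08).
Determinant of the coordinate differences = (-50)·195 − (-120)·225 = 17250.
∂h/∂x = [(+0.48)·195 − (+0.08)·225] / 17250 = +0.004383
∂h/∂y = [(-50)·(+0.08) − (-120)·(+0.48)] / 17250 = +0.003107
Flow direction (−∇h) has components (-0.004383 E, -0.003107 N).
Azimuth = atan2(E, N) = atan2(-0.004383, -0.003107) = 234.7° ≈ 235°.

235°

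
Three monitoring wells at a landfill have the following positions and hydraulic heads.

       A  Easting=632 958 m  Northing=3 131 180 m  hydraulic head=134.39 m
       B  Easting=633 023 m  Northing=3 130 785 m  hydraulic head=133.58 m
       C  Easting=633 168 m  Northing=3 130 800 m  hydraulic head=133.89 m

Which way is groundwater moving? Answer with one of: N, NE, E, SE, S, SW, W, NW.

Differences from A: to B (Δx, Δy, Δh) = (65, -395, -0.81); to C = (210, -380, -0.50).
Determinant of the coordinate differences = 65·(-380) − 210·(-395) = 58250.
∂h/∂x = [(-0.81)·(-380) − (-0.50)·(-395)] / 58250 = +0.001894
∂h/∂y = [65·(-0.50) − 210·(-0.81)] / 58250 = +0.002362
Flow = −∇h = (-0.001894 east, -0.002362 north), which points southwest.

SW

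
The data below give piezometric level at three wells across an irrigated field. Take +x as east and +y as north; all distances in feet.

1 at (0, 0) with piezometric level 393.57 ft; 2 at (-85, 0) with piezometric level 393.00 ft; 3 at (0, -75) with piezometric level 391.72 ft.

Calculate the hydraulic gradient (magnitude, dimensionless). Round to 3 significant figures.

∂h/∂x = (393.00 − 393.57) / (-85 − 0) = +0.006706
∂h/∂y = (391.72 − 393.57) / (-75 − 0) = +0.02467
|∇h| = √(0.006706² + 0.02467²) = 0.02557

0.0256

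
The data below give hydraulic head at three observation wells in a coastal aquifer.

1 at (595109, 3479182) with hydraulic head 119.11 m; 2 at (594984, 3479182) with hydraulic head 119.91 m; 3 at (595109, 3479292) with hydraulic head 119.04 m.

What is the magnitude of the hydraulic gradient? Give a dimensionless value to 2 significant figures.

∂h/∂x = (119.91 − 119.11) / (594984 − 595109) = -0.006400
∂h/∂y = (119.04 − 119.11) / (3479292 − 3479182) = -0.0006364
|∇h| = √(-0.006400² + -0.0006364²) = 0.006432

0.0064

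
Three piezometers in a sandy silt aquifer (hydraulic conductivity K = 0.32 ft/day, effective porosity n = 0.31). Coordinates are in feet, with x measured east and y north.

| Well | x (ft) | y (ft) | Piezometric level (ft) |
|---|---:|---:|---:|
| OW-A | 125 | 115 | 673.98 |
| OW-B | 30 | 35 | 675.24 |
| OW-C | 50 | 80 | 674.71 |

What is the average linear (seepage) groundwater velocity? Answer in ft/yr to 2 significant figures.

4.1 ft/yr

Three-point gradient (reference OW-A): Δ to OW-B = (-95, -80, +1.26), Δ to OW-C = (-75, -35, +0.73).
∂h/∂x = -0.005346, ∂h/∂y = -0.009402 (det = -2675).
|∇h| = √(-0.005346² + -0.009402²) = 0.01082
Seepage velocity v = K·i/n = 0.32 × 0.01082 / 0.31 = 0.01117 ft/day = 4.08 ft/yr.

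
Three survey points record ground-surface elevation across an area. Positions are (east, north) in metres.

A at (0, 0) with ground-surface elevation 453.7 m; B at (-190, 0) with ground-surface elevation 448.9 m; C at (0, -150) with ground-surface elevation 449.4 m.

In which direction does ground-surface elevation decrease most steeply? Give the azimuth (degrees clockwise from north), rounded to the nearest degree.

∂z/∂x = (448.9 − 453.7) / (-190 − 0) = +0.02526
∂z/∂y = (449.4 − 453.7) / (-150 − 0) = +0.02867
Steepest decrease is along −∇f: components (-0.02526 E, -0.02867 N).
Azimuth = atan2(-0.02526, -0.02867) = 221.4° ≈ 221°.

221°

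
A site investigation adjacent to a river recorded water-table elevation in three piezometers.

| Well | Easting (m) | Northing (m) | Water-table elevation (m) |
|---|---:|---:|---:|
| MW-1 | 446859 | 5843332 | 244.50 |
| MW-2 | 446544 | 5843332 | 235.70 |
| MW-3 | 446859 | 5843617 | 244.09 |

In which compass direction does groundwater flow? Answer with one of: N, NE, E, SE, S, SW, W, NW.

∂h/∂x = (235.70 − 244.50) / (446544 − 446859) = +0.02794
∂h/∂y = (244.09 − 244.50) / (5843617 − 5843332) = -0.001439
Flow = −∇h = (-0.02794 east, +0.001439 north), which points west.

W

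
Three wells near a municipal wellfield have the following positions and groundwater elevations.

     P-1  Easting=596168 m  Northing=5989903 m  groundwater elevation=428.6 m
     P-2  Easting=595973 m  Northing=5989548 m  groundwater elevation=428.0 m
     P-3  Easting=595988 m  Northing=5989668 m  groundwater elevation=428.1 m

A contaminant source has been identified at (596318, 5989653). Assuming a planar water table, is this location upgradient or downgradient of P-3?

upgradient

With h = a·x + b·y + c and P-1 as origin, the differences give:
  (-195)·a + (-355)·b = -0.6
  (-180)·a + (-235)·b = -0.5
Eliminate b (×(-235) and ×(-355), subtract): -18075·a = -36.50 → a = ∂h/∂x = +0.002019
Back-substitute: b = ∂h/∂y = +0.0005809.
Head at (596318, 5989653) = 428.6 + (+0.002019)·(150) + (+0.0005809)·(-250) = 428.76 m.
That is higher than the 428.1 m at P-3, so the point is upgradient.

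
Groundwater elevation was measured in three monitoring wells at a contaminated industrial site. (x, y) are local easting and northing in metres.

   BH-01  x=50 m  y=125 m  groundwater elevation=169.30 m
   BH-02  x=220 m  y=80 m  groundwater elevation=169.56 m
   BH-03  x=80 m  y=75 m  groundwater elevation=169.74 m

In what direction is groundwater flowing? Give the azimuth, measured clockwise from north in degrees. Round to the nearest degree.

006°

With h = a·x + b·y + c and BH-01 as origin, the differences give:
  170·a + (-45)·b = +0.26
  30·a + (-50)·b = +0.44
Eliminate b (×(-50) and ×(-45), subtract): -7150·a = 6.800 → a = ∂h/∂x = -0.0009510
Back-substitute: b = ∂h/∂y = -0.009371.
Flow direction (−∇h) has components (+0.0009510 E, +0.009371 N).
Azimuth = atan2(E, N) = atan2(+0.0009510, +0.009371) = 5.8° ≈ 006°.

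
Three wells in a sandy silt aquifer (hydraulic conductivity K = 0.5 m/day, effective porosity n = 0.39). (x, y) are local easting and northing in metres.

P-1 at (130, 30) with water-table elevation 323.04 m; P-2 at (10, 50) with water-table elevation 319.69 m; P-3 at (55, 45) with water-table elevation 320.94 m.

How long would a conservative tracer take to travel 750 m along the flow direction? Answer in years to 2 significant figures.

58 years

Differences from P-1: to P-2 (Δx, Δy, Δh) = (-120, 20, -3.35); to P-3 = (-75, 15, -2.10).
Determinant of the coordinate differences = (-120)·15 − (-75)·20 = -300.
∂h/∂x = [(-3.35)·15 − (-2.10)·20] / -300 = +0.02750
∂h/∂y = [(-120)·(-2.10) − (-75)·(-3.35)] / -300 = -0.002500
|∇h| = √(0.02750² + -0.002500²) = 0.02761
Seepage velocity v = K·i/n = 0.5 × 0.02761 / 0.39 = 0.0354 m/day.
t = 750 / 0.0354 = 2.119e+04 days = 58 years.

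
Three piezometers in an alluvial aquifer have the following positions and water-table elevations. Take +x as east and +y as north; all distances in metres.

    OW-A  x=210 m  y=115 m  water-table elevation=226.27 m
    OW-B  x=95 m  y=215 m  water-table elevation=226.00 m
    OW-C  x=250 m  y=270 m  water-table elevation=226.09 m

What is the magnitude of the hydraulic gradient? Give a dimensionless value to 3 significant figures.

0.00181

Three-point gradient (reference OW-A): Δ to OW-B = (-115, 100, -0.27), Δ to OW-C = (40, 155, -0.18).
∂h/∂x = +0.001093, ∂h/∂y = -0.001443 (det = -21825).
|∇h| = √(0.001093² + -0.001443²) = 0.00181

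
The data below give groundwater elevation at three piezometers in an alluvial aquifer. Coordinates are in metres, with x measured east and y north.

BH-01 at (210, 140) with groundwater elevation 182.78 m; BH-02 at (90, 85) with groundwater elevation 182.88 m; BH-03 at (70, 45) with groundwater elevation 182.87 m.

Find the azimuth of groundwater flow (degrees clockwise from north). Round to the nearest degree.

Differences from BH-01: to BH-02 (Δx, Δy, Δh) = (-120, -55, +0.10); to BH-03 = (-140, -95, +0.09).
Determinant of the coordinate differences = (-120)·(-95) − (-140)·(-55) = 3700.
∂h/∂x = [(+0.10)·(-95) − (+0.09)·(-55)] / 3700 = -0.001230
∂h/∂y = [(-120)·(+0.09) − (-140)·(+0.10)] / 3700 = +0.0008649
Flow direction (−∇h) has components (+0.001230 E, -0.0008649 N).
Azimuth = atan2(E, N) = atan2(+0.001230, -0.0008649) = 125.1° ≈ 125°.

125°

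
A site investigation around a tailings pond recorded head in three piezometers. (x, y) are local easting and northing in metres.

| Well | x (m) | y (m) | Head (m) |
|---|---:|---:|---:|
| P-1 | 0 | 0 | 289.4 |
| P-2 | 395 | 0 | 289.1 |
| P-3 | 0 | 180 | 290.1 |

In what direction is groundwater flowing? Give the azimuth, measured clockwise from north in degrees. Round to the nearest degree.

169°

∂h/∂x = (289.1 − 289.4) / (395 − 0) = -0.0007595
∂h/∂y = (290.1 − 289.4) / (180 − 0) = +0.003889
Flow direction (−∇h) has components (+0.0007595 E, -0.003889 N).
Azimuth = atan2(E, N) = atan2(+0.0007595, -0.003889) = 168.9° ≈ 169°.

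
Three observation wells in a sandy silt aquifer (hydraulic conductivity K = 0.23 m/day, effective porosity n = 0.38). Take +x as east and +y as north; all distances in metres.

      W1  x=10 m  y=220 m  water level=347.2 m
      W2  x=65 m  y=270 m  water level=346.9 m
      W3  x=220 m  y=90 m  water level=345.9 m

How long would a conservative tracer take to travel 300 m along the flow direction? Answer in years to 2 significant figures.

230 years

Taking W1 as reference: W2−W1 = (55, 50, -0.3); W3−W1 = (210, -130, -1.3).
Determinant of the coordinate differences = 55·(-130) − 210·50 = -17650.
∂h/∂x = [(-0.3)·(-130) − (-1.3)·50] / -17650 = -0.005892
∂h/∂y = [55·(-1.3) − 210·(-0.3)] / -17650 = +0.0004816
|∇h| = √(-0.005892² + 0.0004816²) = 0.005912
Seepage velocity v = K·i/n = 0.23 × 0.005912 / 0.38 = 0.003578 m/day.
t = 300 / 0.003578 = 8.385e+04 days = 230 years.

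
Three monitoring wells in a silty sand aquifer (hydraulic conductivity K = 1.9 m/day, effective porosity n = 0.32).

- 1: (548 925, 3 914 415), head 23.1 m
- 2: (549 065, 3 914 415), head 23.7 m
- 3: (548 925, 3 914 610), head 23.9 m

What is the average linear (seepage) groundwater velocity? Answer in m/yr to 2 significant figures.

13 m/yr

∂h/∂x = (23.7 − 23.1) / (549065 − 548925) = +0.004286
∂h/∂y = (23.9 − 23.1) / (3914610 − 3914415) = +0.004103
|∇h| = √(0.004286² + 0.004103²) = 0.005933
Seepage velocity v = K·i/n = 1.9 × 0.005933 / 0.32 = 0.03523 m/day = 12.87 m/yr.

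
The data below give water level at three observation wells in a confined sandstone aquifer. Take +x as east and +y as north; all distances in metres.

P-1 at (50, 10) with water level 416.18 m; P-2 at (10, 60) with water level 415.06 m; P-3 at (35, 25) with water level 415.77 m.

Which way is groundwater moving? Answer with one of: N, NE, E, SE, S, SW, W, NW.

W

Differences from P-1: to P-2 (Δx, Δy, Δh) = (-40, 50, -1.12); to P-3 = (-15, 15, -0.41).
Solve a·Δx + b·Δy = Δh: det = (-40)·15 − (-15)·50 = 150.
∂h/∂x = [(-1.12)·15 − (-0.41)·50] / 150 = +0.02467
∂h/∂y = [(-40)·(-0.41) − (-15)·(-1.12)] / 150 = -0.002667
Flow = −∇h = (-0.02467 east, +0.002667 north), which points west.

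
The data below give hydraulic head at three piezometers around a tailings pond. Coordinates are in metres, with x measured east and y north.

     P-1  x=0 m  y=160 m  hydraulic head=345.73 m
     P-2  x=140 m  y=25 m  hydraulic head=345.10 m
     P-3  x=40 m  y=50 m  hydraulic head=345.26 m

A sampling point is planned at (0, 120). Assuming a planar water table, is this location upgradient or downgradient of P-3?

With h = a·x + b·y + c and P-1 as origin, the differences give:
  140·a + (-135)·b = -0.63
  40·a + (-110)·b = -0.47
Eliminate b (×(-110) and ×(-135), subtract): -10000·a = 5.850 → a = ∂h/∂x = -0.0005850
Back-substitute: b = ∂h/∂y = +0.004060.
Head at (0, 120) = 345.73 + (-0.0005850)·(0) + (+0.004060)·(-40) = 345.57 m.
That is higher than the 345.26 m at P-3, so the point is upgradient.

upgradient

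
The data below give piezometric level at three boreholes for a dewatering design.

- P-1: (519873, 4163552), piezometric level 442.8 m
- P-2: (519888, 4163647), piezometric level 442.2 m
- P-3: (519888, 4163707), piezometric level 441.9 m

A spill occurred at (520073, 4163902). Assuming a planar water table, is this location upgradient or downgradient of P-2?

downgradient

Three-point gradient (reference P-1): Δ to P-2 = (15, 95, -0.6), Δ to P-3 = (15, 155, -0.9).
∂h/∂x = -0.008333, ∂h/∂y = -0.005000 (det = 900).
Head at (520073, 4163902) = 442.8 + (-0.008333)·(200) + (-0.005000)·(350) = 439.38 m.
That is lower than the 442.2 m at P-2, so the point is downgradient.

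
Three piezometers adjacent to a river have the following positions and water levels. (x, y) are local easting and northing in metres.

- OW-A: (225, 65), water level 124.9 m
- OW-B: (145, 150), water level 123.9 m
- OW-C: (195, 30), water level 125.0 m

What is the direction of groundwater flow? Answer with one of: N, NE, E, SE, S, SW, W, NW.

Taking OW-A as reference: OW-B−OW-A = (-80, 85, -1.0); OW-C−OW-A = (-30, -35, +0.1).
Solve a·Δx + b·Δy = Δh: det = (-80)·(-35) − (-30)·85 = 5350.
∂h/∂x = [(-1.0)·(-35) − (+0.1)·85] / 5350 = +0.004953
∂h/∂y = [(-80)·(+0.1) − (-30)·(-1.0)] / 5350 = -0.007103
Flow = −∇h = (-0.004953 east, +0.007103 north), which points northwest.

NW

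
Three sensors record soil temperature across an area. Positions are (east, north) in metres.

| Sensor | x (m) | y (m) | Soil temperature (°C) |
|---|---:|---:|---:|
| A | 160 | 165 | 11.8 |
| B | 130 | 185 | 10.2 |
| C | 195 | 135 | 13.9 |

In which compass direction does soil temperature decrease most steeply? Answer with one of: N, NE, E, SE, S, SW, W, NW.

NW

With T = a·x + b·y + c and A as origin, the differences give:
  (-30)·a + 20·b = -1.6
  35·a + (-30)·b = +2.1
Eliminate b (×(-30) and ×20, subtract): 200·a = 6.00 → a = ∂T/∂x = +0.03000
Back-substitute: b = ∂T/∂y = -0.03500.
Steepest decrease is along −∇f = (-0.03000 E, +0.03500 N) → northwest.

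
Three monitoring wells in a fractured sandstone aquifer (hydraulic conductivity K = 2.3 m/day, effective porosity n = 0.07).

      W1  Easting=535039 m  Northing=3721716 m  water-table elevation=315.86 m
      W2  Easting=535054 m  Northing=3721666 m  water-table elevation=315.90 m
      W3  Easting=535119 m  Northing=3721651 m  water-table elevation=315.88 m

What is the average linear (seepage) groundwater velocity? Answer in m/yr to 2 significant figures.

With h = a·x + b·y + c and W1 as origin, the differences give:
  15·a + (-50)·b = +0.04
  80·a + (-65)·b = +0.02
Eliminate b (×(-65) and ×(-50), subtract): 3025·a = -1.600 → a = ∂h/∂x = -0.0005289
Back-substitute: b = ∂h/∂y = -0.0009587.
|∇h| = √(-0.0005289² + -0.0009587²) = 0.001095
Seepage velocity v = K·i/n = 2.3 × 0.001095 / 0.07 = 0.03598 m/day = 13.14 m/yr.

13 m/yr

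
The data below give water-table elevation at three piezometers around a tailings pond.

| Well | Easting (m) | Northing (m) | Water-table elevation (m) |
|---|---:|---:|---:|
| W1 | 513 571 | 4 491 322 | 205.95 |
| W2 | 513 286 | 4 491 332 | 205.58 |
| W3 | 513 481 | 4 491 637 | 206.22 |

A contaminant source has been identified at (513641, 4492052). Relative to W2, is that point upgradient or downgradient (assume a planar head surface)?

upgradient

Taking W1 as reference: W2−W1 = (-285, 10, -0.37); W3−W1 = (-90, 315, +0.27).
Determinant of the coordinate differences = (-285)·315 − (-90)·10 = -88875.
∂h/∂x = [(-0.37)·315 − (+0.27)·10] / -88875 = +0.001342
∂h/∂y = [(-285)·(+0.27) − (-90)·(-0.37)] / -88875 = +0.001241
Head at (513641, 4492052) = 205.95 + (+0.001342)·(70) + (+0.001241)·(730) = 206.95 m.
That is higher than the 205.58 m at W2, so the point is upgradient.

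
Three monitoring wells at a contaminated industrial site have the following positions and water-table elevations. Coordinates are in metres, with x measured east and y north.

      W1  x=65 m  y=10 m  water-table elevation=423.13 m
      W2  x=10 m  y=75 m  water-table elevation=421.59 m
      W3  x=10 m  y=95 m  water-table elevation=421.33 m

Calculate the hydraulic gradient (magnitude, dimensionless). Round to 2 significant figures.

Taking W1 as reference: W2−W1 = (-55, 65, -1.54); W3−W1 = (-55, 85, -1.80).
Solve a·Δx + b·Δy = Δh: det = (-55)·85 − (-55)·65 = -1100.
∂h/∂x = [(-1.54)·85 − (-1.80)·65] / -1100 = +0.01264
∂h/∂y = [(-55)·(-1.80) − (-55)·(-1.54)] / -1100 = -0.01300
|∇h| = √(0.01264² + -0.01300²) = 0.01813

0.018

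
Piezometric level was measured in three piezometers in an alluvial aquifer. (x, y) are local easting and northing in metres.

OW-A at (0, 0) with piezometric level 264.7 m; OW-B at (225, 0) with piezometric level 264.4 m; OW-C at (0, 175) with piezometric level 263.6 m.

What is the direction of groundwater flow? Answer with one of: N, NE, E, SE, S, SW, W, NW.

N

∂h/∂x = (264.4 − 264.7) / (225 − 0) = -0.001333
∂h/∂y = (263.6 − 264.7) / (175 − 0) = -0.006286
Flow = −∇h = (+0.001333 east, +0.006286 north), which points north.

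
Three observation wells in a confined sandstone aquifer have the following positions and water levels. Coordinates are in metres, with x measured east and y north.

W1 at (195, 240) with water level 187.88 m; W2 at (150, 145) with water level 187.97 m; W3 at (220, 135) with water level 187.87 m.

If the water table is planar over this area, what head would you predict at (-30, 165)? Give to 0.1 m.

188.2 m

With h = a·x + b·y + c and W1 as origin, the differences give:
  (-45)·a + (-95)·b = +0.09
  25·a + (-105)·b = -0.01
Eliminate b (×(-105) and ×(-95), subtract): 7100·a = -10.400 → a = ∂h/∂x = -0.001465
Back-substitute: b = ∂h/∂y = -0.0002535.
h(-30, 165) = 187.88 + (-0.001465)·(-225) + (-0.0002535)·(-75) = 187.88 +0.330 +0.019 = 188.229 m.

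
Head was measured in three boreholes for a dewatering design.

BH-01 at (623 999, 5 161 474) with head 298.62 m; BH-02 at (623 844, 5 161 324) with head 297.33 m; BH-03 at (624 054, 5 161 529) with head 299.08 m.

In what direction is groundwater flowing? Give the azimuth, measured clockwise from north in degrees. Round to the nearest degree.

Taking BH-01 as reference: BH-02−BH-01 = (-155, -150, -1.29); BH-03−BH-01 = (55, 55, +0.46).
Determinant of the coordinate differences = (-155)·55 − 55·(-150) = -275.
∂h/∂x = [(-1.29)·55 − (+0.46)·(-150)] / -275 = +0.007091
∂h/∂y = [(-155)·(+0.46) − 55·(-1.29)] / -275 = +0.001273
Flow direction (−∇h) has components (-0.007091 E, -0.001273 N).
Azimuth = atan2(E, N) = atan2(-0.007091, -0.001273) = 259.8° ≈ 260°.

260°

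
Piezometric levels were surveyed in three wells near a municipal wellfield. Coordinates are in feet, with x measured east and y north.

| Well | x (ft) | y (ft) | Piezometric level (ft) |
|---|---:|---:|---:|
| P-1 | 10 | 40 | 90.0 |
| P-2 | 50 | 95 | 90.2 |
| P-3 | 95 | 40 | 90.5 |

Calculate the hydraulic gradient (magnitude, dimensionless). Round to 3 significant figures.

0.00592

Differences from P-1: to P-2 (Δx, Δy, Δh) = (40, 55, +0.2); to P-3 = (85, 0, +0.5).
Determinant of the coordinate differences = 40·0 − 85·55 = -4675.
∂h/∂x = [(+0.2)·0 − (+0.5)·55] / -4675 = +0.005882
∂h/∂y = [40·(+0.5) − 85·(+0.2)] / -4675 = -0.0006417
|∇h| = √(0.005882² + -0.0006417²) = 0.005917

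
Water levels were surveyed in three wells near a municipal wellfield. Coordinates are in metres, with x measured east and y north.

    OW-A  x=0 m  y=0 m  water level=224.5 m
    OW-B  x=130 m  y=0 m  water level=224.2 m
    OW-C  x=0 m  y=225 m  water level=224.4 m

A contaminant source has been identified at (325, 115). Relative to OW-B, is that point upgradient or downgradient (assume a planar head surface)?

∂h/∂x = (224.2 − 224.5) / (130 − 0) = -0.002308
∂h/∂y = (224.4 − 224.5) / (225 − 0) = -0.0004444
Head at (325, 115) = 224.5 + (-0.002308)·(325) + (-0.0004444)·(115) = 223.70 m.
That is lower than the 224.2 m at OW-B, so the point is downgradient.

downgradient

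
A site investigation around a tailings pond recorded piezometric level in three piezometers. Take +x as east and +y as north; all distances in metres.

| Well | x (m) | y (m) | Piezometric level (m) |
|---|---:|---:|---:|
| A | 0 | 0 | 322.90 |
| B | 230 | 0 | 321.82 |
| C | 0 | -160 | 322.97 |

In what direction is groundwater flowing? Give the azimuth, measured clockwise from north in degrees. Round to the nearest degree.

085°

∂h/∂x = (321.82 − 322.90) / (230 − 0) = -0.004696
∂h/∂y = (322.97 − 322.90) / (-160 − 0) = -0.0004375
Flow direction (−∇h) has components (+0.004696 E, +0.0004375 N).
Azimuth = atan2(E, N) = atan2(+0.004696, +0.0004375) = 84.7° ≈ 085°.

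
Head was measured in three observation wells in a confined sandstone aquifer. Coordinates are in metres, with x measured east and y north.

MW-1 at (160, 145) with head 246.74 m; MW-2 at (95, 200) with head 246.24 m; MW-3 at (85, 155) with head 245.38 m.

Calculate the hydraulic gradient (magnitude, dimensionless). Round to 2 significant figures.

Differences from MW-1: to MW-2 (Δx, Δy, Δh) = (-65, 55, -0.50); to MW-3 = (-75, 10, -1.36).
Determinant of the coordinate differences = (-65)·10 − (-75)·55 = 3475.
∂h/∂x = [(-0.50)·10 − (-1.36)·55] / 3475 = +0.02009
∂h/∂y = [(-65)·(-1.36) − (-75)·(-0.50)] / 3475 = +0.01465
|∇h| = √(0.02009² + 0.01465²) = 0.02486

0.025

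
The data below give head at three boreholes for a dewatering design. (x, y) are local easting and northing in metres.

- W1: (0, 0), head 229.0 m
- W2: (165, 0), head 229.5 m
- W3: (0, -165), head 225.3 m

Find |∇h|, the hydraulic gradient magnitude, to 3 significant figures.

∂h/∂x = (229.5 − 229.0) / (165 − 0) = +0.003030
∂h/∂y = (225.3 − 229.0) / (-165 − 0) = +0.02242
|∇h| = √(0.003030² + 0.02242²) = 0.02262

0.0226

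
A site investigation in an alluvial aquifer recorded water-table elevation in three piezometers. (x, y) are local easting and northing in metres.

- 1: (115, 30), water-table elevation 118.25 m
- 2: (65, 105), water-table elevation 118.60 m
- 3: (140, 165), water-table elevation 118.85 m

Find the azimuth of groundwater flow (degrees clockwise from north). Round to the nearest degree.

177°

Differences from 1: to 2 (Δx, Δy, Δh) = (-50, 75, +0.35); to 3 = (25, 135, +0.60).
Determinant of the coordinate differences = (-50)·135 − 25·75 = -8625.
∂h/∂x = [(+0.35)·135 − (+0.60)·75] / -8625 = -0.0002609
∂h/∂y = [(-50)·(+0.60) − 25·(+0.35)] / -8625 = +0.004493
Flow direction (−∇h) has components (+0.0002609 E, -0.004493 N).
Azimuth = atan2(E, N) = atan2(+0.0002609, -0.004493) = 176.7° ≈ 177°.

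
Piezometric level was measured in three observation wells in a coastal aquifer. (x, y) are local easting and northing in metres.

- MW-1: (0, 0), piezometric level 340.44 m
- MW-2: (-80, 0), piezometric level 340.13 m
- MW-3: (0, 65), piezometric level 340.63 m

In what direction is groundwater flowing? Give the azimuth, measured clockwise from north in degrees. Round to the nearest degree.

∂h/∂x = (340.13 − 340.44) / (-80 − 0) = +0.003875
∂h/∂y = (340.63 − 340.44) / (65 − 0) = +0.002923
Flow direction (−∇h) has components (-0.003875 E, -0.002923 N).
Azimuth = atan2(E, N) = atan2(-0.003875, -0.002923) = 233.0° ≈ 233°.

233°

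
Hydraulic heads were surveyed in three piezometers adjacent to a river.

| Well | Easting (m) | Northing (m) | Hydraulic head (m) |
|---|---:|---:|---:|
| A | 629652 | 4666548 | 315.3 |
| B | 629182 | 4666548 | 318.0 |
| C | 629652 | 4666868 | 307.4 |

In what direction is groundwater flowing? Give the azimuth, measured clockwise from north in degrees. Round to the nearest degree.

013°

∂h/∂x = (318.0 − 315.3) / (629182 − 629652) = -0.005745
∂h/∂y = (307.4 − 315.3) / (4666868 − 4666548) = -0.02469
Flow direction (−∇h) has components (+0.005745 E, +0.02469 N).
Azimuth = atan2(E, N) = atan2(+0.005745, +0.02469) = 13.1° ≈ 013°.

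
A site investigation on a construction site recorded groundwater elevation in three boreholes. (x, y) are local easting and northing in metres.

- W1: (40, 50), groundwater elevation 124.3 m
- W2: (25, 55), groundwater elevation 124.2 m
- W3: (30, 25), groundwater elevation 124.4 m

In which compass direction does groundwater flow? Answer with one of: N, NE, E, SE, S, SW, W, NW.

With h = a·x + b·y + c and W1 as origin, the differences give:
  (-15)·a + 5·b = -0.1
  (-10)·a + (-25)·b = +0.1
Eliminate b (×(-25) and ×5, subtract): 425·a = 2.00 → a = ∂h/∂x = +0.004706
Back-substitute: b = ∂h/∂y = -0.005882.
Flow = −∇h = (-0.004706 east, +0.005882 north), which points northwest.

NW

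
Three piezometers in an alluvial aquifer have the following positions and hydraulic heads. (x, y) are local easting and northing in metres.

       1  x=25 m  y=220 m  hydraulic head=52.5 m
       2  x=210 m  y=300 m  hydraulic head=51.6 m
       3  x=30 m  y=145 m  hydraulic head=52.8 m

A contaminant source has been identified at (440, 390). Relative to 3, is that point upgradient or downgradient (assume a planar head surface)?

downgradient

With h = a·x + b·y + c and 1 as origin, the differences give:
  185·a + 80·b = -0.9
  5·a + (-75)·b = +0.3
Eliminate b (×(-75) and ×80, subtract): -14275·a = 43.50 → a = ∂h/∂x = -0.003047
Back-substitute: b = ∂h/∂y = -0.004203.
Head at (440, 390) = 52.5 + (-0.003047)·(415) + (-0.004203)·(170) = 50.52 m.
That is lower than the 52.8 m at 3, so the point is downgradient.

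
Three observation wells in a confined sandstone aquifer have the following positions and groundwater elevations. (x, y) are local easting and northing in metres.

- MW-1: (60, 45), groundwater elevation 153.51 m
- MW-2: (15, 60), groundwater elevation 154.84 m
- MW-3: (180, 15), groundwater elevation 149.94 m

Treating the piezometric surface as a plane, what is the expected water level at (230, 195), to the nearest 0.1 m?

Taking MW-1 as reference: MW-2−MW-1 = (-45, 15, +1.33); MW-3−MW-1 = (120, -30, -3.57).
Determinant of the coordinate differences = (-45)·(-30) − 120·15 = -450.
∂h/∂x = [(+1.33)·(-30) − (-3.57)·15] / -450 = -0.03033
∂h/∂y = [(-45)·(-3.57) − 120·(+1.33)] / -450 = -0.002333
h(230, 195) = 153.51 + (-0.03033)·(170) + (-0.002333)·(150) = 153.51 -5.157 -0.350 = 148.003 m.

148.0 m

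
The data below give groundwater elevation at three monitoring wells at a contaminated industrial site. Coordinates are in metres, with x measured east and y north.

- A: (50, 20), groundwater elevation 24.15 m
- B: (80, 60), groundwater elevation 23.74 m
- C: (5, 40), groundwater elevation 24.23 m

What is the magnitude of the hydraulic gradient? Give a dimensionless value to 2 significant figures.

With h = a·x + b·y + c and A as origin, the differences give:
  30·a + 40·b = -0.41
  (-45)·a + 20·b = +0.08
Eliminate b (×20 and ×40, subtract): 2400·a = -11.400 → a = ∂h/∂x = -0.004750
Back-substitute: b = ∂h/∂y = -0.006687.
|∇h| = √(-0.004750² + -0.006687²) = 0.008202

0.0082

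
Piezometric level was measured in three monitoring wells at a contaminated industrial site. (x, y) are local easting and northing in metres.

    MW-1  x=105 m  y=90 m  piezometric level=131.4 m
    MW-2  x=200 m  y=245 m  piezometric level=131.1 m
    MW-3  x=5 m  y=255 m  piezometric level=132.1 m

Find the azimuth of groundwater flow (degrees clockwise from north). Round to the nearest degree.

103°

Three-point gradient (reference MW-1): Δ to MW-2 = (95, 155, -0.3), Δ to MW-3 = (-100, 165, +0.7).
∂h/∂x = -0.005068, ∂h/∂y = +0.001171 (det = 31175).
Flow direction (−∇h) has components (+0.005068 E, -0.001171 N).
Azimuth = atan2(E, N) = atan2(+0.005068, -0.001171) = 103.0° ≈ 103°.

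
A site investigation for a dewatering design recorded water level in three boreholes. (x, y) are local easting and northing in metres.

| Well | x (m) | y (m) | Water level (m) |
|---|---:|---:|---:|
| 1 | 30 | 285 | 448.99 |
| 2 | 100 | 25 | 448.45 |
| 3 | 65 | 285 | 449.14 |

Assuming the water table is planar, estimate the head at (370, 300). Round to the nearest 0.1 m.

450.5 m

Differences from 1: to 2 (Δx, Δy, Δh) = (70, -260, -0.54); to 3 = (35, 0, +0.15).
Determinant of the coordinate differences = 70·0 − 35·(-260) = 9100.
∂h/∂x = [(-0.54)·0 − (+0.15)·(-260)] / 9100 = +0.004286
∂h/∂y = [70·(+0.15) − 35·(-0.54)] / 9100 = +0.003231
h(370, 300) = 448.99 + (+0.004286)·(340) + (+0.003231)·(15) = 448.99 +1.457 +0.048 = 450.496 m.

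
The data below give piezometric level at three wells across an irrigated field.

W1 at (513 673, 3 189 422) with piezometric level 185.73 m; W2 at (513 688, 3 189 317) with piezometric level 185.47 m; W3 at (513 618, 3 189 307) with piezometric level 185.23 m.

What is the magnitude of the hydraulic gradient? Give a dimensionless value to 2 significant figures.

0.0042

Differences from W1: to W2 (Δx, Δy, Δh) = (15, -105, -0.26); to W3 = (-55, -115, -0.50).
Determinant of the coordinate differences = 15·(-115) − (-55)·(-105) = -7500.
∂h/∂x = [(-0.26)·(-115) − (-0.50)·(-105)] / -7500 = +0.003013
∂h/∂y = [15·(-0.50) − (-55)·(-0.26)] / -7500 = +0.002907
|∇h| = √(0.003013² + 0.002907²) = 0.004187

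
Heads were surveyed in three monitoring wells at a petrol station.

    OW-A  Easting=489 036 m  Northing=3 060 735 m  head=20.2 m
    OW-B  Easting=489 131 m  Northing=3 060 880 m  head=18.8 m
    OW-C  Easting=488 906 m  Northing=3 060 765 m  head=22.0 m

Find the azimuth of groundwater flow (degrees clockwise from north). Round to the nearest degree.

088°

Taking OW-A as reference: OW-B−OW-A = (95, 145, -1.4); OW-C−OW-A = (-130, 30, +1.8).
Solve a·Δx + b·Δy = Δh: det = 95·30 − (-130)·145 = 21700.
∂h/∂x = [(-1.4)·30 − (+1.8)·145] / 21700 = -0.01396
∂h/∂y = [95·(+1.8) − (-130)·(-1.4)] / 21700 = -0.0005069
Flow direction (−∇h) has components (+0.01396 E, +0.0005069 N).
Azimuth = atan2(E, N) = atan2(+0.01396, +0.0005069) = 87.9° ≈ 088°.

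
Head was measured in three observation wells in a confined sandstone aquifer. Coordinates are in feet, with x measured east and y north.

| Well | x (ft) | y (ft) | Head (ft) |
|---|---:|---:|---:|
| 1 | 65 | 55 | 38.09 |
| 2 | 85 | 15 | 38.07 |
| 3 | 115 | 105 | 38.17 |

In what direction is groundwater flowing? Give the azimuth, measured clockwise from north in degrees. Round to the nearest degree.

Differences from 1: to 2 (Δx, Δy, Δh) = (20, -40, -0.02); to 3 = (50, 50, +0.08).
Determinant of the coordinate differences = 20·50 − 50·(-40) = 3000.
∂h/∂x = [(-0.02)·50 − (+0.08)·(-40)] / 3000 = +0.0007333
∂h/∂y = [20·(+0.08) − 50·(-0.02)] / 3000 = +0.0008667
Flow direction (−∇h) has components (-0.0007333 E, -0.0008667 N).
Azimuth = atan2(E, N) = atan2(-0.0007333, -0.0008667) = 220.2° ≈ 220°.

220°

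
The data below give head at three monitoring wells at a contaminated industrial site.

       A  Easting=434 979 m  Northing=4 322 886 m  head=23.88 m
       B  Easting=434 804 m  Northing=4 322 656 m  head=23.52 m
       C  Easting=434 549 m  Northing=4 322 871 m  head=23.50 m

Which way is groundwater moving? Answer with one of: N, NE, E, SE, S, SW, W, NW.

Taking A as reference: B−A = (-175, -230, -0.36); C−A = (-430, -15, -0.38).
Solve a·Δx + b·Δy = Δh: det = (-175)·(-15) − (-430)·(-230) = -96275.
∂h/∂x = [(-0.36)·(-15) − (-0.38)·(-230)] / -96275 = +0.0008517
∂h/∂y = [(-175)·(-0.38) − (-430)·(-0.36)] / -96275 = +0.0009172
Flow = −∇h = (-0.0008517 east, -0.0009172 north), which points southwest.

SW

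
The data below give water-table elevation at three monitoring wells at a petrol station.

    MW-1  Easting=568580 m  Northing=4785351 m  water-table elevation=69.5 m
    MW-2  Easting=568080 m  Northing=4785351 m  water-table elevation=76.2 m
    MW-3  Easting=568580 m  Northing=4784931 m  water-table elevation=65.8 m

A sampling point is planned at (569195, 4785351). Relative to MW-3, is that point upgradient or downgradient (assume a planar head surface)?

downgradient

∂h/∂x = (76.2 − 69.5) / (568080 − 568580) = -0.01340
∂h/∂y = (65.8 − 69.5) / (4784931 − 4785351) = +0.008810
Head at (569195, 4785351) = 69.5 + (-0.01340)·(615) + (+0.008810)·(0) = 61.26 m.
That is lower than the 65.8 m at MW-3, so the point is downgradient.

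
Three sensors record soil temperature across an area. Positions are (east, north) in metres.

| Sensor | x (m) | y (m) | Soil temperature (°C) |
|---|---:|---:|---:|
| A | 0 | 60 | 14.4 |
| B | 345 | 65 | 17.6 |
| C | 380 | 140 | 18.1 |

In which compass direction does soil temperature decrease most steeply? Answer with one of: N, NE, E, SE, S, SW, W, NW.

Three-point gradient (reference A): Δ to B = (345, 5, +3.2), Δ to C = (380, 80, +3.7).
∂T/∂x = +0.009241, ∂T/∂y = +0.002354 (det = 25700).
Steepest decrease is along −∇f = (-0.009241 E, -0.002354 N) → west.

W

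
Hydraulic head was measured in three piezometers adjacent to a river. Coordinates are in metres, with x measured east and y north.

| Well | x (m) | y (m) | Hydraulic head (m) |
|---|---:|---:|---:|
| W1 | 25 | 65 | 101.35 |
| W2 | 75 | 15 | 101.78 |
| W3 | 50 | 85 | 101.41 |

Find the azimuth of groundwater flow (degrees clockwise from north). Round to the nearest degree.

Taking W1 as reference: W2−W1 = (50, -50, +0.43); W3−W1 = (25, 20, +0.06).
Determinant of the coordinate differences = 50·20 − 25·(-50) = 2250.
∂h/∂x = [(+0.43)·20 − (+0.06)·(-50)] / 2250 = +0.005156
∂h/∂y = [50·(+0.06) − 25·(+0.43)] / 2250 = -0.003444
Flow direction (−∇h) has components (-0.005156 E, +0.003444 N).
Azimuth = atan2(E, N) = atan2(-0.005156, +0.003444) = 303.7° ≈ 304°.

304°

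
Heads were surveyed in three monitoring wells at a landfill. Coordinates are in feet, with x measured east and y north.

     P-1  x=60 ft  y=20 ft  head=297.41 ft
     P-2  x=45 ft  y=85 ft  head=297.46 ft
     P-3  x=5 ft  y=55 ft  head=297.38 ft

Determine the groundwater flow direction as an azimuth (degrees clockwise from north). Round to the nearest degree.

Differences from P-1: to P-2 (Δx, Δy, Δh) = (-15, 65, +0.05); to P-3 = (-55, 35, -0.03).
Determinant of the coordinate differences = (-15)·35 − (-55)·65 = 3050.
∂h/∂x = [(+0.05)·35 − (-0.03)·65] / 3050 = +0.001213
∂h/∂y = [(-15)·(-0.03) − (-55)·(+0.05)] / 3050 = +0.001049
Flow direction (−∇h) has components (-0.001213 E, -0.001049 N).
Azimuth = atan2(E, N) = atan2(-0.001213, -0.001049) = 229.1° ≈ 229°.

229°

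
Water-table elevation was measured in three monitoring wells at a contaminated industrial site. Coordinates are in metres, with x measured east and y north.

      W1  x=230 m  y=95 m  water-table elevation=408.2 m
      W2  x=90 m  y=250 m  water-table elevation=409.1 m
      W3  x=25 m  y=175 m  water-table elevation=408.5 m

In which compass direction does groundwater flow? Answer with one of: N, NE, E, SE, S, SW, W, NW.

S

With h = a·x + b·y + c and W1 as origin, the differences give:
  (-140)·a + 155·b = +0.9
  (-205)·a + 80·b = +0.3
Eliminate b (×80 and ×155, subtract): 20575·a = 25.50 → a = ∂h/∂x = +0.001239
Back-substitute: b = ∂h/∂y = +0.006926.
Flow = −∇h = (-0.001239 east, -0.006926 north), which points south.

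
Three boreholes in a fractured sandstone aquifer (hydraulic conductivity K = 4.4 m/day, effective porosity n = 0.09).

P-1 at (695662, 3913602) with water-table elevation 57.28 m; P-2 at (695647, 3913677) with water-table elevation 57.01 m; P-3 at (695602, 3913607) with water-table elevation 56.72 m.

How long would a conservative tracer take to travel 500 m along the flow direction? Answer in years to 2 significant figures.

Taking P-1 as reference: P-2−P-1 = (-15, 75, -0.27); P-3−P-1 = (-60, 5, -0.56).
Solve a·Δx + b·Δy = Δh: det = (-15)·5 − (-60)·75 = 4425.
∂h/∂x = [(-0.27)·5 − (-0.56)·75] / 4425 = +0.009186
∂h/∂y = [(-15)·(-0.56) − (-60)·(-0.27)] / 4425 = -0.001763
|∇h| = √(0.009186² + -0.001763²) = 0.009354
Seepage velocity v = K·i/n = 4.4 × 0.009354 / 0.09 = 0.4573 m/day.
t = 500 / 0.4573 = 1093 days = 2.99 years.

3.0 years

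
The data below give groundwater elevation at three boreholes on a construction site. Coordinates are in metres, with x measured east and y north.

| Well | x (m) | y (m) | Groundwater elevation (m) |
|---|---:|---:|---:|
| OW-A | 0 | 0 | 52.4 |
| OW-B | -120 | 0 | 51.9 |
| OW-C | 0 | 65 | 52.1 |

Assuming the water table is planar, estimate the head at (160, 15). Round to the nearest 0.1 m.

∂h/∂x = (51.9 − 52.4) / (-120 − 0) = +0.004167
∂h/∂y = (52.1 − 52.4) / (65 − 0) = -0.004615
h(160, 15) = 52.4 + (+0.004167)·(160) + (-0.004615)·(15) = 52.4 +0.667 -0.069 = 52.997 m.

53.0 m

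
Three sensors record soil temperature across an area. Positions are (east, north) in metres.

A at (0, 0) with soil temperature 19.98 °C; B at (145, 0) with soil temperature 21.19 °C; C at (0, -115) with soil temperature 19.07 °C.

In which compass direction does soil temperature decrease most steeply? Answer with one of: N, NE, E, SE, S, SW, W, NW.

∂T/∂x = (21.19 − 19.98) / (145 − 0) = +0.008345
∂T/∂y = (19.07 − 19.98) / (-115 − 0) = +0.007913
Steepest decrease is along −∇f = (-0.008345 E, -0.007913 N) → southwest.

SW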